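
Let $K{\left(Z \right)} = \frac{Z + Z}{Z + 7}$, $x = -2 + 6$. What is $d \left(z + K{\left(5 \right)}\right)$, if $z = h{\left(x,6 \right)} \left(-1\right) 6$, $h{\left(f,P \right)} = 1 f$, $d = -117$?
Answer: $\frac{5421}{2} \approx 2710.5$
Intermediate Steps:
$x = 4$
$h{\left(f,P \right)} = f$
$K{\left(Z \right)} = \frac{2 Z}{7 + Z}$
$z = -24$ ($z = 4 \left(-1\right) 6 = \left(-4\right) 6 = -24$)
$d \left(z + K{\left(5 \right)}\right) = - 117 \left(-24 + 2 \cdot 5 \frac{1}{7 + 5}\right) = - 117 \left(-24 + 2 \cdot 5 \cdot \frac{1}{12}\right) = - 117 \left(-24 + \frac{5}{6}\right) = \left(-117\right) \left(- \frac{139}{6}\right) = \frac{5421}{2}$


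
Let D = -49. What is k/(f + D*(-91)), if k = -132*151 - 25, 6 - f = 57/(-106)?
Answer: -302206/67621 ≈ -4.4691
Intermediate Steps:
f = 693/106 (f = 6 - 57/(-106) = 6 - 57*(-1)/106 = 6 - 1*(-57/106) = 6 + 57/106 = 693/106 ≈ 6.5377)
k = -19957 (k = -19932 - 25 = -19957)
k/(f + D*(-91)) = -19957/(693/106 - 49*(-91)) = -19957/(693/106 + 4459) = -19957/473347/106 = -19957*106/473347 = -302206/67621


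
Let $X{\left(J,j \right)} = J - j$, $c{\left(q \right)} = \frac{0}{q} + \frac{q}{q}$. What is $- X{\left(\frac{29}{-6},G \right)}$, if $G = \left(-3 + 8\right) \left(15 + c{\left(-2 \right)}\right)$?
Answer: $\frac{509}{6} \approx 84.833$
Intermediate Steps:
$c{\left(q \right)} = 1$ ($c{\left(q \right)} = 0 + 1 = 1$)
$G = 80$ ($G = \left(-3 + 8\right) \left(15 + 1\right) = 5 \cdot 16 = 80$)
$- X{\left(\frac{29}{-6},G \right)} = - (\frac{29}{-6} - 80) = - (29 \left(- \frac{1}{6}\right) - 80) = - (- \frac{29}{6} - 80) = \left(-1\right) \left(- \frac{509}{6}\right) = \frac{509}{6}$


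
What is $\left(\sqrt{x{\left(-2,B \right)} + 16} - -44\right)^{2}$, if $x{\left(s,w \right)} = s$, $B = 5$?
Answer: $\left(44 + \sqrt{14}\right)^{2} \approx 2279.3$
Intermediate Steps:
$\left(\sqrt{x{\left(-2,B \right)} + 16} - -44\right)^{2} = \left(\sqrt{-2 + 16} - -44\right)^{2} = \left(\sqrt{14} + 44\right)^{2} = \left(44 + \sqrt{14}\right)^{2}$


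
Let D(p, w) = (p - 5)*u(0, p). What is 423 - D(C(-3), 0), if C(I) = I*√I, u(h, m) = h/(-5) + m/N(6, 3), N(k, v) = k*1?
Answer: 855/2 - 5*I*√3/2 ≈ 427.5 - 4.3301*I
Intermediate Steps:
N(k, v) = k
u(h, m) = -h/5 + m/6 (u(h, m) = h/(-5) + m/6 = h*(-⅕) + m*(⅙) = -h/5 + m/6)
C(I) = I^(3/2)
D(p, w) = p*(-5 + p)/6 (D(p, w) = (p - 5)*(-⅕*0 + p/6) = (-5 + p)*(0 + p/6) = (-5 + p)*(p/6) = p*(-5 + p)/6)
423 - D(C(-3), 0) = 423 - (-3)^(3/2)*(-5 + (-3)^(3/2))/6 = 423 - (-3*I*√3)*(-5 - 3*I*√3)/6 = 423 - (-1)*I*√3*(-5 - 3*I*√3)/2 = 423 + I*√3*(-5 - 3*I*√3)/2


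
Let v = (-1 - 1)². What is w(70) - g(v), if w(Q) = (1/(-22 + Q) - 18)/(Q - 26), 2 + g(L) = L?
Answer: -5087/2112 ≈ -2.4086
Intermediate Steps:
v = 4 (v = (-2)² = 4)
g(L) = -2 + L
w(Q) = (-18 + 1/(-22 + Q))/(-26 + Q)
w(70) - g(v) = (397 - 18*70)/(572 + 70² - 48*70) - (-2 + 4) = (397 - 1260)/(572 + 4900 - 3360) - 1*2 = -863/2112 - 2 = -5087/2112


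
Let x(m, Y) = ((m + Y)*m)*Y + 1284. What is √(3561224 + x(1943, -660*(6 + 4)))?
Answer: 2*√14930999777 ≈ 2.4439e+5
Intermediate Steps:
x(m, Y) = 1284 + Y*m*(Y + m) (x(m, Y) = ((Y + m)*m)*Y + 1284 = (m*(Y + m))*Y + 1284 = Y*m*(Y + m) + 1284 = 1284 + Y*m*(Y + m))
√(3561224 + x(1943, -660*(6 + 4))) = √(3561224 + (1284 - 660*(6 + 4)*1943² + 1943*(-660*(6 + 4))²)) = √(3561224 + (1284 - 660*10*3775249 + 1943*(-660*10)²)) = √(3561224 + (1284 - 110*60*3775249 + 1943*(-110*60)²)) = √(3561224 + (1284 - 6600*3775249 + 1943*(-6600)²)) = √(3561224 + (1284 - 24916643400 + 1943*43560000)) = √(3561224 + (1284 - 24916643400 + 84637080000)) = √(3561224 + 59720437884) = √59723999108 = 2*√14930999777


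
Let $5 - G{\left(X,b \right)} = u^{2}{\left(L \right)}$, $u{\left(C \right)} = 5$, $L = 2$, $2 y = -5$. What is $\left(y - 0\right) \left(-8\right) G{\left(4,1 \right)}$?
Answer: $-400$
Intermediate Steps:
$y = - \frac{5}{2}$ ($y = \frac{1}{2} \left(-5\right) = - \frac{5}{2} \approx -2.5$)
$G{\left(X,b \right)} = -20$ ($G{\left(X,b \right)} = 5 - 5^{2} = 5 - 25 = -20$)
$\left(y - 0\right) \left(-8\right) G{\left(4,1 \right)} = \left(- \frac{5}{2} - 0\right) \left(-8\right) \left(-20\right) = \left(- \frac{5}{2} + 0\right) \left(-8\right) \left(-20\right) = \left(- \frac{5}{2}\right) \left(-8\right) \left(-20\right) = 20 \left(-20\right) = -400$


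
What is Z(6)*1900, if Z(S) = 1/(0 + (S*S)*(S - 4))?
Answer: 475/18 ≈ 26.389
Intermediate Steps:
Z(S) = 1/(S²*(-4 + S)) (Z(S) = 1/(0 + S²*(-4 + S)) = 1/(S²*(-4 + S)))
Z(6)*1900 = (1/(6²*(-4 + 6)))*1900 = ((1/36)/2)*1900 = ((1/36)*(½))*1900 = (1/72)*1900 = 475/18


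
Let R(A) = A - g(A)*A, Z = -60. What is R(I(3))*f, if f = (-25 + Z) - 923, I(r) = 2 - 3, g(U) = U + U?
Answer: 3024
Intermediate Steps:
g(U) = 2*U
I(r) = -1
R(A) = A - 2*A² (R(A) = A - 2*A*A = A - 2*A²)
f = -1008 (f = (-25 - 60) - 923 = -85 - 923 = -1008)
R(I(3))*f = -(1 - 2*(-1))*(-1008) = -(1 + 2)*(-1008) = -1*3*(-1008) = -3*(-1008) = 3024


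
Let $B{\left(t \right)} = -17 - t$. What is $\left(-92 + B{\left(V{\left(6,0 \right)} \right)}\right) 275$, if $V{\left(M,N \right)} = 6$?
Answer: $-31625$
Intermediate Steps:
$\left(-92 + B{\left(V{\left(6,0 \right)} \right)}\right) 275 = \left(-92 - 23\right) 275 = \left(-115\right) 275 = -31625$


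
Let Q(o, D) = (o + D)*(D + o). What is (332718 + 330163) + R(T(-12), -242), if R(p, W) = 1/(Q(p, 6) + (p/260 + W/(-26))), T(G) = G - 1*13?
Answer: 12761122183/19251 ≈ 6.6288e+5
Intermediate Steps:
T(G) = -13 + G (T(G) = G - 13 = -13 + G)
Q(o, D) = (D + o)² (Q(o, D) = (D + o)*(D + o) = (D + o)²)
R(p, W) = 1/((6 + p)² - W/26 + p/260) (R(p, W) = 1/((6 + p)² + (p/260 + W/(-26))) = 1/((6 + p)² + (p*(1/260) + W*(-1/26))) = 1/((6 + p)² + (p/260 - W/26)) = 1/((6 + p)² + (-W/26 + p/260)) = 1/((6 + p)² - W/26 + p/260))
(332718 + 330163) + R(T(-12), -242) = (332718 + 330163) + 260/((-13 - 12) - 10*(-242) + 260*(6 + (-13 - 12))²) = 662881 + 260/(-25 + 2420 + 260*(6 - 25)²) = 662881 + 260/(-25 + 2420 + 260*(-19)²) = 662881 + 260/(-25 + 2420 + 260*361) = 662881 + 260/(-25 + 2420 + 93860) = 662881 + 260/96255 = 662881 + 260*(1/96255) = 662881 + 52/19251 = 12761122183/19251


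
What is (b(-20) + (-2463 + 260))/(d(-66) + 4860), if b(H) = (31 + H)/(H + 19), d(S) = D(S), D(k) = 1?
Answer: -2214/4861 ≈ -0.45546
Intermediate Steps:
d(S) = 1
b(H) = (31 + H)/(19 + H)
(b(-20) + (-2463 + 260))/(d(-66) + 4860) = ((31 - 20)/(19 - 20) + (-2463 + 260))/(1 + 4860) = (11/(-1) - 2203)/4861 = (-1*11 - 2203)*(1/4861) = (-11 - 2203)*(1/4861) = -2214*1/4861 = -2214/4861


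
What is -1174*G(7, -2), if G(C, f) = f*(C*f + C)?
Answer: -16436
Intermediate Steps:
G(C, f) = f*(C + C*f)
-1174*G(7, -2) = -8218*(-2)*(1 - 2) = -8218*(-2)*(-1) = -1174*14 = -16436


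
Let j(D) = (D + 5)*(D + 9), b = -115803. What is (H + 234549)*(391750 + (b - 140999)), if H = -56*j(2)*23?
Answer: 18268315604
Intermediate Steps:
j(D) = (5 + D)*(9 + D)
H = -99176 (H = -56*(45 + 2**2 + 14*2)*23 = -56*(45 + 4 + 28)*23 = -56*77*23 = -4312*23 = -99176)
(H + 234549)*(391750 + (b - 140999)) = (-99176 + 234549)*(391750 + (-115803 - 140999)) = 135373*(391750 - 256802) = 135373*134948 = 18268315604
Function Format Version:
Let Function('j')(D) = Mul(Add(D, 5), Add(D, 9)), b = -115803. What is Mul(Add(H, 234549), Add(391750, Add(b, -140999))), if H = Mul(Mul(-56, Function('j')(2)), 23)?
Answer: 18268315604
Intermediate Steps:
Function('j')(D) = Mul(Add(5, D), Add(9, D))
H = -99176 (H = Mul(Mul(-56, Add(45, Pow(2, 2), Mul(14, 2))), 23) = Mul(Mul(-56, Add(45, 4, 28)), 23) = Mul(Mul(-56, 77), 23) = Mul(-4312, 23) = -99176)
Mul(Add(H, 234549), Add(391750, Add(b, -140999))) = Mul(Add(-99176, 234549), Add(391750, Add(-115803, -140999))) = Mul(135373, Add(391750, -256802)) = Mul(135373, 134948) = 18268315604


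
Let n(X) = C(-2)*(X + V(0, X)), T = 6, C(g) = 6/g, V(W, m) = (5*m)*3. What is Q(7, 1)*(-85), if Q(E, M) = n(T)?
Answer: 24480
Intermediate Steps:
V(W, m) = 15*m
n(X) = -48*X (n(X) = (6/(-2))*(X + 15*X) = (6*(-1/2))*(16*X) = -48*X)
Q(E, M) = -288 (Q(E, M) = -48*6 = -288)
Q(7, 1)*(-85) = -288*(-85) = 24480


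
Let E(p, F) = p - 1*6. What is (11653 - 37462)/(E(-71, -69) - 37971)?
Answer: 25809/38048 ≈ 0.67833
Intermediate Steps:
E(p, F) = -6 + p (E(p, F) = p - 6 = -6 + p)
(11653 - 37462)/(E(-71, -69) - 37971) = (11653 - 37462)/((-6 - 71) - 37971) = -25809/(-77 - 37971) = -25809/(-38048) = -25809*(-1/38048) = 25809/38048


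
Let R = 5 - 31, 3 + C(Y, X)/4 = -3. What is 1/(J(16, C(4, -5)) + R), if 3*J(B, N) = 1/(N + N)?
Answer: -144/3745 ≈ -0.038451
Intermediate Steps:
C(Y, X) = -24 (C(Y, X) = -12 + 4*(-3) = -12 - 12 = -24)
J(B, N) = 1/(6*N) (J(B, N) = 1/(3*(N + N)) = 1/(3*((2*N))) = (1/(2*N))/3 = 1/(6*N))
R = -26
1/(J(16, C(4, -5)) + R) = 1/((⅙)/(-24) - 26) = 1/((⅙)*(-1/24) - 26) = 1/(-1/144 - 26) = 1/(-3745/144) = -144/3745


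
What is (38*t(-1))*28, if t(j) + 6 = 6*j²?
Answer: 0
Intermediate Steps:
t(j) = -6 + 6*j²
(38*t(-1))*28 = (38*(-6 + 6*(-1)²))*28 = (38*(-6 + 6*1))*28 = (38*(-6 + 6))*28 = (38*0)*28 = 0*28 = 0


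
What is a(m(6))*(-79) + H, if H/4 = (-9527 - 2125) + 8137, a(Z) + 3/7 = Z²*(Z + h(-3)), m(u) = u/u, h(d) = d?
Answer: -97077/7 ≈ -13868.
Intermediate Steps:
m(u) = 1
a(Z) = -3/7 + Z²*(-3 + Z) (a(Z) = -3/7 + Z²*(Z - 3) = -3/7 + Z²*(-3 + Z))
H = -14060 (H = 4*((-9527 - 2125) + 8137) = 4*(-11652 + 8137) = 4*(-3515) = -14060)
a(m(6))*(-79) + H = (-3/7 + 1³ - 3*1²)*(-79) - 14060 = (-3/7 + 1 - 3*1)*(-79) - 14060 = (-3/7 + 1 - 3)*(-79) - 14060 = -17/7*(-79) - 14060 = 1343/7 - 14060 = -97077/7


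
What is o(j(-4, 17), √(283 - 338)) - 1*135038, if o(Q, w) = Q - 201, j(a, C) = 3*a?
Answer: -135251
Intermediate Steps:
o(Q, w) = -201 + Q
o(j(-4, 17), √(283 - 338)) - 1*135038 = (-201 + 3*(-4)) - 1*135038 = (-201 - 12) - 135038 = -213 - 135038 = -135251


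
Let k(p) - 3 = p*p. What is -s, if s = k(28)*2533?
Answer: -1993471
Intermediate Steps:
k(p) = 3 + p² (k(p) = 3 + p*p = 3 + p²)
s = 1993471 (s = (3 + 28²)*2533 = (3 + 784)*2533 = 787*2533 = 1993471)
-s = -1*1993471 = -1993471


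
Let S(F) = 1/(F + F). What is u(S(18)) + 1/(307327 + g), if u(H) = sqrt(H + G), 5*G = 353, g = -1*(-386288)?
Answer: 1/693615 + sqrt(63565)/30 ≈ 8.4040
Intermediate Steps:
g = 386288
S(F) = 1/(2*F)
G = 353/5 (G = (1/5)*353 = 353/5 ≈ 70.600)
u(H) = sqrt(353/5 + H) (u(H) = sqrt(H + 353/5) = sqrt(353/5 + H))
u(S(18)) + 1/(307327 + g) = sqrt(1765 + 25*((1/2)/18))/5 + 1/(307327 + 386288) = sqrt(1765 + 25*((1/2)*(1/18)))/5 + 1/693615 = sqrt(1765 + 25*(1/36))/5 + 1/693615 = sqrt(1765 + 25/36)/5 + 1/693615 = sqrt(63565/36)/5 + 1/693615 = (sqrt(63565)/6)/5 + 1/693615 = sqrt(63565)/30 + 1/693615 = 1/693615 + sqrt(63565)/30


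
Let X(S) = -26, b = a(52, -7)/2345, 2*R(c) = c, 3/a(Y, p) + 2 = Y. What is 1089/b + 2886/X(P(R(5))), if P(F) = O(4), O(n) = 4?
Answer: 42561639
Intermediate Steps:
a(Y, p) = 3/(-2 + Y)
R(c) = c/2
P(F) = 4
b = 3/117250 (b = (3/(-2 + 52))/2345 = (3/50)*(1/2345) = 3/117250 ≈ 2.5586e-5)
1089/b + 2886/X(P(R(5))) = 1089/(3/117250) + 2886/(-26) = 1089*(117250/3) + 2886*(-1/26) = 42561750 - 111 = 42561639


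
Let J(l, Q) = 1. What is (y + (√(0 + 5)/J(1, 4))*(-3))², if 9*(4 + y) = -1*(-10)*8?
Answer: 5581/81 - 88*√5/3 ≈ 3.3099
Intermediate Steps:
y = 44/9 (y = -4 + (-1*(-10)*8)/9 = -4 + (10*8)/9 = -4 + (⅑)*80 = -4 + 80/9 = 44/9 ≈ 4.8889)
(y + (√(0 + 5)/J(1, 4))*(-3))² = (44/9 + (√(0 + 5)/1)*(-3))² = (44/9 + (√5*1)*(-3))² = (44/9 + √5*(-3))² = (44/9 - 3*√5)²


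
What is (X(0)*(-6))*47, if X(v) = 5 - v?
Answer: -1410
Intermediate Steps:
(X(0)*(-6))*47 = ((5 - 1*0)*(-6))*47 = ((5 + 0)*(-6))*47 = (5*(-6))*47 = -30*47 = -1410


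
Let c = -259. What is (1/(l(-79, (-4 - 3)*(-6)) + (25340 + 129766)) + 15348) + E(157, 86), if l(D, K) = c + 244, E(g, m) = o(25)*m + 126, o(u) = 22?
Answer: 2693310307/155091 ≈ 17366.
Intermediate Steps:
E(g, m) = 126 + 22*m (E(g, m) = 22*m + 126 = 126 + 22*m)
l(D, K) = -15 (l(D, K) = -259 + 244 = -15)
(1/(l(-79, (-4 - 3)*(-6)) + (25340 + 129766)) + 15348) + E(157, 86) = (1/(-15 + (25340 + 129766)) + 15348) + (126 + 22*86) = (1/(-15 + 155106) + 15348) + (126 + 1892) = (1/155091 + 15348) + 2018 = 2380336669/155091 + 2018 = 2693310307/155091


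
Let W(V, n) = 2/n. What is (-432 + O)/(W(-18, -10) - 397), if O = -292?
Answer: 1810/993 ≈ 1.8228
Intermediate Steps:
(-432 + O)/(W(-18, -10) - 397) = (-432 - 292)/(2/(-10) - 397) = -724/(2*(-⅒) - 397) = -724/(-⅕ - 397) = -724/(-1986/5) = -724*(-5/1986) = 1810/993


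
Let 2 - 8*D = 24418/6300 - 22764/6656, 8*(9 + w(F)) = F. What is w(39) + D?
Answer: -82439363/20966400 ≈ -3.9320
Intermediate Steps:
w(F) = -9 + F/8
D = 4047037/20966400 (D = ¼ - (24418/6300 - 22764/6656)/8 = ¼ - (24418*(1/6300) - 22764*1/6656)/8 = ¼ - (12209/3150 - 5691/1664)/8 = ¼ - ⅛*1194563/2620800 = ¼ - 1194563/20966400 = 4047037/20966400 ≈ 0.19302)
w(39) + D = (-9 + (⅛)*39) + 4047037/20966400 = (-9 + 39/8) + 4047037/20966400 = -33/8 + 4047037/20966400 = -82439363/20966400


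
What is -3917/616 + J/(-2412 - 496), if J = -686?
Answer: -2742015/447832 ≈ -6.1229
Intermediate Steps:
-3917/616 + J/(-2412 - 496) = -3917/616 - 686/(-2412 - 496) = -3917*1/616 - 686/(-2908) = -3917/616 - 686*(-1/2908) = -3917/616 + 343/1454 = -2742015/447832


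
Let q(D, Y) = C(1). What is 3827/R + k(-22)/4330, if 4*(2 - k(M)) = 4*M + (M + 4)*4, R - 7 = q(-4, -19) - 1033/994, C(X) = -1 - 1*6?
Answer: -8235720577/2236445 ≈ -3682.5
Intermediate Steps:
C(X) = -7 (C(X) = -1 - 6 = -7)
q(D, Y) = -7
R = -1033/994 (R = 7 + (-7 - 1033/994) = 7 - 7991/994 = -1033/994 ≈ -1.0392)
k(M) = -2 - 2*M (k(M) = 2 - (4*M + (M + 4)*4)/4 = 2 - (4*M + (4 + M)*4)/4 = 2 - (4*M + (16 + 4*M))/4 = 2 - (16 + 8*M)/4 = 2 + (-4 - 2*M) = -2 - 2*M)
3827/R + k(-22)/4330 = 3827/(-1033/994) + (-2 - 2*(-22))/4330 = 3827*(-994/1033) + (-2 + 44)*(1/4330) = -3804038/1033 + 42*(1/4330) = -3804038/1033 + 21/2165 = -8235720577/2236445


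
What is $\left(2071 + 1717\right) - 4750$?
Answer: $-962$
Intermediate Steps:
$\left(2071 + 1717\right) - 4750 = 3788 - 4750 = -962$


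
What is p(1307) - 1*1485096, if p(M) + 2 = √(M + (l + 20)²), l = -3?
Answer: -1485098 + 2*√399 ≈ -1.4851e+6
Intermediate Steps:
p(M) = -2 + √(289 + M) (p(M) = -2 + √(M + (-3 + 20)²) = -2 + √(M + 17²) = -2 + √(M + 289) = -2 + √(289 + M))
p(1307) - 1*1485096 = (-2 + √(289 + 1307)) - 1*1485096 = (-2 + √1596) - 1485096 = (-2 + 2*√399) - 1485096 = -1485098 + 2*√399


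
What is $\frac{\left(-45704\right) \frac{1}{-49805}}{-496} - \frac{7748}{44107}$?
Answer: $- \frac{3453872853}{19456920910} \approx -0.17751$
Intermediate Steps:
$\frac{\left(-45704\right) \frac{1}{-49805}}{-496} - \frac{7748}{44107} = \left(-45704\right) \left(- \frac{1}{49805}\right) \left(- \frac{1}{496}\right) - \frac{7748}{44107} = \frac{45704}{49805} \left(- \frac{1}{496}\right) - \frac{7748}{44107} = - \frac{5713}{3087910} - \frac{7748}{44107} = - \frac{3453872853}{19456920910}$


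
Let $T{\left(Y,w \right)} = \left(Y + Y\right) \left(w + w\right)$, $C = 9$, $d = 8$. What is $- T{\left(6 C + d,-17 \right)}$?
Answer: $4216$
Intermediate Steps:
$T{\left(Y,w \right)} = 4 Y w$ ($T{\left(Y,w \right)} = 2 Y 2 w = 4 Y w$)
$- T{\left(6 C + d,-17 \right)} = - 4 \left(6 \cdot 9 + 8\right) \left(-17\right) = - 4 \left(54 + 8\right) \left(-17\right) = - 4 \cdot 62 \left(-17\right) = \left(-1\right) \left(-4216\right) = 4216$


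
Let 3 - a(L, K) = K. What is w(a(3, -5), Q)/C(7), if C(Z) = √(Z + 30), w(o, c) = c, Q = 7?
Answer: 7*√37/37 ≈ 1.1508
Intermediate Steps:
a(L, K) = 3 - K
C(Z) = √(30 + Z)
w(a(3, -5), Q)/C(7) = 7/(√(30 + 7)) = 7/(√37) = 7*(√37/37) = 7*√37/37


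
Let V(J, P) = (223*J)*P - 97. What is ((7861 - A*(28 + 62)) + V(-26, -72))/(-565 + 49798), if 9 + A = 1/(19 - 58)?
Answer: 1846140/213343 ≈ 8.6534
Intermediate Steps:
A = -352/39 (A = -9 + 1/(19 - 58) = -9 + 1/(-39) = -9 - 1/39 = -352/39 ≈ -9.0256)
V(J, P) = -97 + 223*J*P (V(J, P) = 223*J*P - 97 = -97 + 223*J*P)
((7861 - A*(28 + 62)) + V(-26, -72))/(-565 + 49798) = ((7861 - (-352)*(28 + 62)/39) + (-97 + 223*(-26)*(-72)))/(-565 + 49798) = ((7861 - (-352)*90/39) + (-97 + 417456))/49233 = ((7861 - 1*(-10560/13)) + 417359)*(1/49233) = ((7861 + 10560/13) + 417359)*(1/49233) = (112753/13 + 417359)*(1/49233) = (5538420/13)*(1/49233) = 1846140/213343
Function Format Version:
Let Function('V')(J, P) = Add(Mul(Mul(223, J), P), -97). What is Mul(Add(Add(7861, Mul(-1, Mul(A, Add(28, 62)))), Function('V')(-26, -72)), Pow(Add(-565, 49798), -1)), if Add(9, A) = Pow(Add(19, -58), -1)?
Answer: Rational(1846140, 213343) ≈ 8.6534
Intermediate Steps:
A = Rational(-352, 39) (A = Add(-9, Pow(Add(19, -58), -1)) = Add(-9, Pow(-39, -1)) = Add(-9, Rational(-1, 39)) = Rational(-352, 39) ≈ -9.0256)
Function('V')(J, P) = Add(-97, Mul(223, J, P)) (Function('V')(J, P) = Add(Mul(223, J, P), -97) = Add(-97, Mul(223, J, P)))
Mul(Add(Add(7861, Mul(-1, Mul(A, Add(28, 62)))), Function('V')(-26, -72)), Pow(Add(-565, 49798), -1)) = Mul(Add(Add(7861, Mul(-1, Mul(Rational(-352, 39), Add(28, 62)))), Add(-97, Mul(223, -26, -72))), Pow(Add(-565, 49798), -1)) = Mul(Add(Add(7861, Mul(-1, Mul(Rational(-352, 39), 90))), Add(-97, 417456)), Pow(49233, -1)) = Mul(Add(Add(7861, Mul(-1, Rational(-10560, 13))), 417359), Rational(1, 49233)) = Mul(Add(Add(7861, Rational(10560, 13)), 417359), Rational(1, 49233)) = Mul(Add(Rational(112753, 13), 417359), Rational(1, 49233)) = Mul(Rational(5538420, 13), Rational(1, 49233)) = Rational(1846140, 213343)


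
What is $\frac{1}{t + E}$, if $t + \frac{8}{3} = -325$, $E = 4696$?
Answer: $\frac{3}{13105} \approx 0.00022892$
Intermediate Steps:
$t = - \frac{983}{3}$ ($t = - \frac{8}{3} - 325 = - \frac{983}{3} \approx -327.67$)
$\frac{1}{t + E} = \frac{1}{- \frac{983}{3} + 4696} = \frac{1}{\frac{13105}{3}} = \frac{3}{13105}$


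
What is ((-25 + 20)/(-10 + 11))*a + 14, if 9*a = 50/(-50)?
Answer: 131/9 ≈ 14.556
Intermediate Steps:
a = -⅑ (a = (50/(-50))/9 = (50*(-1/50))/9 = (⅑)*(-1) = -⅑ ≈ -0.11111)
((-25 + 20)/(-10 + 11))*a + 14 = ((-25 + 20)/(-10 + 11))*(-⅑) + 14 = -5/1*(-⅑) + 14 = -5*1*(-⅑) + 14 = -5*(-⅑) + 14 = 5/9 + 14 = 131/9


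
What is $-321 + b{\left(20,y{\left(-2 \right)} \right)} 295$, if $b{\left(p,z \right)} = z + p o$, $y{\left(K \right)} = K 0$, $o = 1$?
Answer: $5579$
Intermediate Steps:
$y{\left(K \right)} = 0$
$b{\left(p,z \right)} = p + z$ ($b{\left(p,z \right)} = z + p 1 = z + p = p + z$)
$-321 + b{\left(20,y{\left(-2 \right)} \right)} 295 = -321 + \left(20 + 0\right) 295 = -321 + 20 \cdot 295 = -321 + 5900 = 5579$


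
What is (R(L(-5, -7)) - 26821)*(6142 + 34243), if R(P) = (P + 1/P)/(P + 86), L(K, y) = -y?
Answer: -705139102085/651 ≈ -1.0832e+9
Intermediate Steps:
R(P) = (P + 1/P)/(86 + P)
(R(L(-5, -7)) - 26821)*(6142 + 34243) = ((1 + (-1*(-7))²)/(((-1*(-7)))*(86 - 1*(-7))) - 26821)*(6142 + 34243) = ((1 + 7²)/(7*(86 + 7)) - 26821)*40385 = ((⅐)*(1 + 49)/93 - 26821)*40385 = ((⅐)*(1/93)*50 - 26821)*40385 = (50/651 - 26821)*40385 = -17460421/651*40385 = -705139102085/651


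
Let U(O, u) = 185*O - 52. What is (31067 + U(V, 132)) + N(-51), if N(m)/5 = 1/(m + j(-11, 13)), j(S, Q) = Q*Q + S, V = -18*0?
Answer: 3318610/107 ≈ 31015.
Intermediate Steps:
V = 0
j(S, Q) = S + Q**2 (j(S, Q) = Q**2 + S = S + Q**2)
N(m) = 5/(158 + m) (N(m) = 5/(m + (-11 + 13**2)) = 5/(m + (-11 + 169)) = 5/(m + 158) = 5/(158 + m))
U(O, u) = -52 + 185*O
(31067 + U(V, 132)) + N(-51) = (31067 + (-52 + 185*0)) + 5/(158 - 51) = (31067 + (-52 + 0)) + 5/107 = (31067 - 52) + 5*(1/107) = 31015 + 5/107 = 3318610/107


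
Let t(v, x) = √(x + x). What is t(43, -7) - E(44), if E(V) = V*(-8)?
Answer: 352 + I*√14 ≈ 352.0 + 3.7417*I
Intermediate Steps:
E(V) = -8*V
t(v, x) = √2*√x (t(v, x) = √(2*x) = √2*√x)
t(43, -7) - E(44) = √2*√(-7) - (-8)*44 = √2*(I*√7) - 1*(-352) = I*√14 + 352 = 352 + I*√14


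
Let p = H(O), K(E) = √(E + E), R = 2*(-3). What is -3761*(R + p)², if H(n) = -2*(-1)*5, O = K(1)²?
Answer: -60176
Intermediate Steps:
R = -6
K(E) = √2*√E (K(E) = √(2*E) = √2*√E)
O = 2 (O = (√2*√1)² = (√2*1)² = (√2)² = 2)
H(n) = 10 (H(n) = 2*5 = 10)
p = 10
-3761*(R + p)² = -3761*(-6 + 10)² = -3761*4² = -3761*16 = -60176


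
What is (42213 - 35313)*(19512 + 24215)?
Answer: 301716300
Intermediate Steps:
(42213 - 35313)*(19512 + 24215) = 6900*43727 = 301716300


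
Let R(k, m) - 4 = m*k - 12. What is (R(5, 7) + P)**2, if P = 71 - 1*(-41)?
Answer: 19321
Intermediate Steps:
R(k, m) = -8 + k*m (R(k, m) = 4 + (m*k - 12) = 4 + (k*m - 12) = 4 + (-12 + k*m) = -8 + k*m)
P = 112 (P = 71 + 41 = 112)
(R(5, 7) + P)**2 = ((-8 + 5*7) + 112)**2 = ((-8 + 35) + 112)**2 = (27 + 112)**2 = 139**2 = 19321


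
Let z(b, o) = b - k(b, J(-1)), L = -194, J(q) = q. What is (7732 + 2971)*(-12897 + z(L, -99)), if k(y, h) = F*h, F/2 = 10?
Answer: -139898913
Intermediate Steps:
F = 20 (F = 2*10 = 20)
k(y, h) = 20*h
z(b, o) = 20 + b (z(b, o) = b - 20*(-1) = b - 1*(-20) = b + 20 = 20 + b)
(7732 + 2971)*(-12897 + z(L, -99)) = (7732 + 2971)*(-12897 + (20 - 194)) = 10703*(-12897 - 174) = 10703*(-13071) = -139898913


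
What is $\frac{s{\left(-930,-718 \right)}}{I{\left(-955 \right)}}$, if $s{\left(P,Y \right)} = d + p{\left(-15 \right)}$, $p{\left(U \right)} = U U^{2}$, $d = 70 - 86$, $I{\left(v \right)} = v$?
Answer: $\frac{3391}{955} \approx 3.5508$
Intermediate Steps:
$d = -16$ ($d = 70 - 86 = -16$)
$p{\left(U \right)} = U^{3}$
$s{\left(P,Y \right)} = -3391$ ($s{\left(P,Y \right)} = -16 + \left(-15\right)^{3} = -16 - 3375 = -3391$)
$\frac{s{\left(-930,-718 \right)}}{I{\left(-955 \right)}} = - \frac{3391}{-955} = \left(-3391\right) \left(- \frac{1}{955}\right) = \frac{3391}{955}$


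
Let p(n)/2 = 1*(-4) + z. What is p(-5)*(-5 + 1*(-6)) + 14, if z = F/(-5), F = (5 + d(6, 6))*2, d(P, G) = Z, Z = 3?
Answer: 862/5 ≈ 172.40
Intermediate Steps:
d(P, G) = 3
F = 16 (F = (5 + 3)*2 = 8*2 = 16)
z = -16/5 (z = 16/(-5) = 16*(-⅕) = -16/5 ≈ -3.2000)
p(n) = -72/5 (p(n) = 2*(1*(-4) - 16/5) = 2*(-4 - 16/5) = 2*(-36/5) = -72/5)
p(-5)*(-5 + 1*(-6)) + 14 = -72*(-5 + 1*(-6))/5 + 14 = -72*(-5 - 6)/5 + 14 = -72/5*(-11) + 14 = 792/5 + 14 = 862/5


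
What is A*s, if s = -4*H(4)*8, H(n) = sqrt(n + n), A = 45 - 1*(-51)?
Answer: -6144*sqrt(2) ≈ -8688.9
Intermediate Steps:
A = 96 (A = 45 + 51 = 96)
H(n) = sqrt(2)*sqrt(n) (H(n) = sqrt(2*n) = sqrt(2)*sqrt(n))
s = -64*sqrt(2) (s = -4*sqrt(2)*sqrt(4)*8 = -4*sqrt(2)*2*8 = -8*sqrt(2)*8 = -64*sqrt(2) ≈ -90.510)
A*s = 96*(-64*sqrt(2)) = -6144*sqrt(2)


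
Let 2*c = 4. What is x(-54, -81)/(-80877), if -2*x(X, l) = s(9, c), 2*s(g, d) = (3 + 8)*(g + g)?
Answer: 33/53918 ≈ 0.00061204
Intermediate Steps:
c = 2 (c = (½)*4 = 2)
s(g, d) = 11*g (s(g, d) = ((3 + 8)*(g + g))/2 = (11*(2*g))/2 = (22*g)/2 = 11*g)
x(X, l) = -99/2 (x(X, l) = -11*9/2 = -½*99 = -99/2)
x(-54, -81)/(-80877) = -99/2/(-80877) = -99/2*(-1/80877) = 33/53918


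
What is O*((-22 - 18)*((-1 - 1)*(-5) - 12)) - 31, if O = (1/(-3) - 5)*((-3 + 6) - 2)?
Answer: -1373/3 ≈ -457.67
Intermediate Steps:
O = -16/3 (O = (-⅓ - 5)*(3 - 2) = -16/3*1 = -16/3 ≈ -5.3333)
O*((-22 - 18)*((-1 - 1)*(-5) - 12)) - 31 = -16*(-22 - 18)*((-1 - 1)*(-5) - 12)/3 - 31 = -(-640)*(-2*(-5) - 12)/3 - 31 = -(-640)*(10 - 12)/3 - 31 = -(-640)*(-2)/3 - 31 = -16/3*80 - 31 = -1280/3 - 31 = -1373/3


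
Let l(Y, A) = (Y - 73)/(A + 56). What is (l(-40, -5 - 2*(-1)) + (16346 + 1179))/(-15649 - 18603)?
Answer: -232178/453839 ≈ -0.51159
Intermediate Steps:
l(Y, A) = (-73 + Y)/(56 + A)
(l(-40, -5 - 2*(-1)) + (16346 + 1179))/(-15649 - 18603) = ((-73 - 40)/(56 + (-5 - 2*(-1))) + (16346 + 1179))/(-15649 - 18603) = (-113/(56 + (-5 + 2)) + 17525)/(-34252) = (-113/(56 - 3) + 17525)*(-1/34252) = (-113/53 + 17525)*(-1/34252) = (928712/53)*(-1/34252) = -232178/453839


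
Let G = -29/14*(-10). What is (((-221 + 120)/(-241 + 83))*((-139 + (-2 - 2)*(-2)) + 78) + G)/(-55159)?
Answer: 14561/61005854 ≈ 0.00023868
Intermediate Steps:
G = 145/7 (G = -29*1/14*(-10) = -29/14*(-10) = 145/7 ≈ 20.714)
(((-221 + 120)/(-241 + 83))*((-139 + (-2 - 2)*(-2)) + 78) + G)/(-55159) = (((-221 + 120)/(-241 + 83))*((-139 + (-2 - 2)*(-2)) + 78) + 145/7)/(-55159) = ((-101/(-158))*((-139 - 4*(-2)) + 78) + 145/7)*(-1/55159) = ((-101*(-1/158))*((-139 + 8) + 78) + 145/7)*(-1/55159) = (101*(-131 + 78)/158 + 145/7)*(-1/55159) = ((101/158)*(-53) + 145/7)*(-1/55159) = (-5353/158 + 145/7)*(-1/55159) = -14561/1106*(-1/55159) = 14561/61005854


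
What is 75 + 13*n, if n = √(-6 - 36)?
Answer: 75 + 13*I*√42 ≈ 75.0 + 84.25*I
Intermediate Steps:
n = I*√42 (n = √(-42) = I*√42 ≈ 6.4807*I)
75 + 13*n = 75 + 13*(I*√42) = 75 + 13*I*√42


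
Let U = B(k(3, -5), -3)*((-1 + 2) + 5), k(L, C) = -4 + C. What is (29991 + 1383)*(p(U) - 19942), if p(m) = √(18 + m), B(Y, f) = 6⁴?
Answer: -625660308 + 94122*√866 ≈ -6.2289e+8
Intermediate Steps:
B(Y, f) = 1296
U = 7776 (U = 1296*((-1 + 2) + 5) = 1296*(1 + 5) = 1296*6 = 7776)
(29991 + 1383)*(p(U) - 19942) = (29991 + 1383)*(√(18 + 7776) - 19942) = 31374*(√7794 - 19942) = 31374*(3*√866 - 19942) = 31374*(-19942 + 3*√866) = -625660308 + 94122*√866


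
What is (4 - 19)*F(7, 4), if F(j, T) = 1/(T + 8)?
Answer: -5/4 ≈ -1.2500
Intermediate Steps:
F(j, T) = 1/(8 + T)
(4 - 19)*F(7, 4) = (4 - 19)/(8 + 4) = -15/12 = -15*1/12 = -5/4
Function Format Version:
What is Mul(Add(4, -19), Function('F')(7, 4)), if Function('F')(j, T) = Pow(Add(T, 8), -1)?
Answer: Rational(-5, 4) ≈ -1.2500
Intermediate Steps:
Function('F')(j, T) = Pow(Add(8, T), -1)
Mul(Add(4, -19), Function('F')(7, 4)) = Mul(Add(4, -19), Pow(Add(8, 4), -1)) = Mul(-15, Pow(12, -1)) = Mul(-15, Rational(1, 12)) = Rational(-5, 4)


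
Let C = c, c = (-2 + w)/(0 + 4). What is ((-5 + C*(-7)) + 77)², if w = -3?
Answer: 104329/16 ≈ 6520.6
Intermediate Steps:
c = -5/4 (c = (-2 - 3)/(0 + 4) = -5/4 ≈ -1.2500)
C = -5/4 ≈ -1.2500
((-5 + C*(-7)) + 77)² = ((-5 - 5/4*(-7)) + 77)² = ((-5 + 35/4) + 77)² = (15/4 + 77)² = (323/4)² = 104329/16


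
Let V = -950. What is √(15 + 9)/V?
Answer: -√6/475 ≈ -0.0051568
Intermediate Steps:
√(15 + 9)/V = √(15 + 9)/(-950) = -√6/475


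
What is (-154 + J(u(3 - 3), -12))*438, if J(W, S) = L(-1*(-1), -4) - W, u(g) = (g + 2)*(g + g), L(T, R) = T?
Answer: -67014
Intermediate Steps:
u(g) = 2*g*(2 + g) (u(g) = (2 + g)*(2*g) = 2*g*(2 + g))
J(W, S) = 1 - W (J(W, S) = -1*(-1) - W = 1 - W)
(-154 + J(u(3 - 3), -12))*438 = (-154 + (1 - 2*(3 - 3)*(2 + (3 - 3))))*438 = (-154 + (1 - 2*0*(2 + 0)))*438 = (-154 + (1 - 2*0*2))*438 = (-154 + (1 - 1*0))*438 = (-154 + (1 + 0))*438 = (-154 + 1)*438 = -153*438 = -67014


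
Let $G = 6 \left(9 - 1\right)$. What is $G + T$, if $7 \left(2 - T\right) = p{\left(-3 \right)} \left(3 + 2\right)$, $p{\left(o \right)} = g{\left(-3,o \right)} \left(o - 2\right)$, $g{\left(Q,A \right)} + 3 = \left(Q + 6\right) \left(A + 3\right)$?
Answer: $\frac{275}{7} \approx 39.286$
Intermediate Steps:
$g{\left(Q,A \right)} = -3 + \left(3 + A\right) \left(6 + Q\right)$ ($g{\left(Q,A \right)} = -3 + \left(Q + 6\right) \left(A + 3\right) = -3 + \left(6 + Q\right) \left(3 + A\right) = -3 + \left(3 + A\right) \left(6 + Q\right)$)
$p{\left(o \right)} = \left(-2 + o\right) \left(6 + 3 o\right)$ ($p{\left(o \right)} = \left(15 + 3 \left(-3\right) + 6 o + o \left(-3\right)\right) \left(o - 2\right) = \left(15 - 9 + 6 o - 3 o\right) \left(-2 + o\right) = \left(6 + 3 o\right) \left(-2 + o\right) = \left(-2 + o\right) \left(6 + 3 o\right)$)
$T = - \frac{61}{7}$ ($T = 2 - \frac{\left(-12 + 3 \left(-3\right)^{2}\right) \left(3 + 2\right)}{7} = 2 - \frac{\left(-12 + 3 \cdot 9\right) 5}{7} = 2 - \frac{\left(-12 + 27\right) 5}{7} = 2 - \frac{15 \cdot 5}{7} = 2 - \frac{75}{7} = - \frac{61}{7} \approx -8.7143$)
$G = 48$ ($G = 6 \cdot 8 = 48$)
$G + T = 48 - \frac{61}{7} = \frac{275}{7}$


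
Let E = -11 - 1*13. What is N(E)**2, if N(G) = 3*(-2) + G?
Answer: 900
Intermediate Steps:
E = -24 (E = -11 - 13 = -24)
N(G) = -6 + G
N(E)**2 = (-6 - 24)**2 = (-30)**2 = 900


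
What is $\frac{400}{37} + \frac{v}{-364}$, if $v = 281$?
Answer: $\frac{135203}{13468} \approx 10.039$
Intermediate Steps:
$\frac{400}{37} + \frac{v}{-364} = \frac{400}{37} + \frac{281}{-364} = 400 \cdot \frac{1}{37} + 281 \left(- \frac{1}{364}\right) = \frac{400}{37} - \frac{281}{364} = \frac{135203}{13468}$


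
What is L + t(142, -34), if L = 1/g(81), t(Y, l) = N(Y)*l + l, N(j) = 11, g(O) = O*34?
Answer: -1123631/2754 ≈ -408.00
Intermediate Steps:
g(O) = 34*O
t(Y, l) = 12*l (t(Y, l) = 11*l + l = 12*l)
L = 1/2754 (L = 1/(34*81) = 1/2754 ≈ 0.00036311)
L + t(142, -34) = 1/2754 + 12*(-34) = 1/2754 - 408 = -1123631/2754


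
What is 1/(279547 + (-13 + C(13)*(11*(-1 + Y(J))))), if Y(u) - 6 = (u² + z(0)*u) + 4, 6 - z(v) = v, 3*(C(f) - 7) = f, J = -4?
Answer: 3/838976 ≈ 3.5758e-6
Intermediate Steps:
C(f) = 7 + f/3
z(v) = 6 - v
Y(u) = 10 + u² + 6*u (Y(u) = 6 + ((u² + (6 - 1*0)*u) + 4) = 6 + ((u² + (6 + 0)*u) + 4) = 6 + ((u² + 6*u) + 4) = 6 + (4 + u² + 6*u) = 10 + u² + 6*u)
1/(279547 + (-13 + C(13)*(11*(-1 + Y(J))))) = 1/(279547 + (-13 + (7 + (⅓)*13)*(11*(-1 + (10 + (-4)² + 6*(-4)))))) = 1/(279547 + (-13 + (7 + 13/3)*(11*(-1 + (10 + 16 - 24))))) = 1/(279547 + (-13 + 34*(11*(-1 + 2))/3)) = 1/(279547 + (-13 + 34*(11*1)/3)) = 1/(279547 + (-13 + (34/3)*11)) = 1/(279547 + (-13 + 374/3)) = 1/(279547 + 335/3) = 1/(838976/3) = 3/838976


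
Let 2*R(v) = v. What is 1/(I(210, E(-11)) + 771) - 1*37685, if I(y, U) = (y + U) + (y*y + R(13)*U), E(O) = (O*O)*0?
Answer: -1698877484/45081 ≈ -37685.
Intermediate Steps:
E(O) = 0 (E(O) = O²*0 = 0)
R(v) = v/2
I(y, U) = y + y² + 15*U/2 (I(y, U) = (y + U) + (y*y + ((½)*13)*U) = (U + y) + (y² + 13*U/2) = y + y² + 15*U/2)
1/(I(210, E(-11)) + 771) - 1*37685 = 1/((210 + 210² + (15/2)*0) + 771) - 1*37685 = 1/((210 + 44100 + 0) + 771) - 37685 = 1/(44310 + 771) - 37685 = 1/45081 - 37685 = -1698877484/45081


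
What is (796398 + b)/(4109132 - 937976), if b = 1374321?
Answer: 723573/1057052 ≈ 0.68452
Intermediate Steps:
(796398 + b)/(4109132 - 937976) = (796398 + 1374321)/(4109132 - 937976) = 2170719/3171156 = 2170719*(1/3171156) = 723573/1057052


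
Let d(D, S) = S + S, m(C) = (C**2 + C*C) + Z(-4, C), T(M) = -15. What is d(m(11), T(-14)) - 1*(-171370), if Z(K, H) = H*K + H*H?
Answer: 171340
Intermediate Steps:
Z(K, H) = H**2 + H*K (Z(K, H) = H*K + H**2 = H**2 + H*K)
m(C) = 2*C**2 + C*(-4 + C) (m(C) = (C**2 + C*C) + C*(C - 4) = (C**2 + C**2) + C*(-4 + C) = 2*C**2 + C*(-4 + C))
d(D, S) = 2*S
d(m(11), T(-14)) - 1*(-171370) = 2*(-15) - 1*(-171370) = -30 + 171370 = 171340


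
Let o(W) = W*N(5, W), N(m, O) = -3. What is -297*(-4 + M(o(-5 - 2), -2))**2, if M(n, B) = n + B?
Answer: -66825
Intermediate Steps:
o(W) = -3*W (o(W) = W*(-3) = -3*W)
M(n, B) = B + n
-297*(-4 + M(o(-5 - 2), -2))**2 = -297*(-4 + (-2 - 3*(-5 - 2)))**2 = -297*(-4 + (-2 - 3*(-7)))**2 = -297*(-4 + (-2 + 21))**2 = -297*(-4 + 19)**2 = -297*15**2 = -297*225 = -66825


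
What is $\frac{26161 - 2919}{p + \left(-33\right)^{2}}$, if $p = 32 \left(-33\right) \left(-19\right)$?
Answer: $\frac{23242}{21153} \approx 1.0988$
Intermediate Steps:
$p = 20064$ ($p = \left(-1056\right) \left(-19\right) = 20064$)
$\frac{26161 - 2919}{p + \left(-33\right)^{2}} = \frac{26161 - 2919}{20064 + \left(-33\right)^{2}} = \frac{23242}{20064 + 1089} = \frac{23242}{21153}$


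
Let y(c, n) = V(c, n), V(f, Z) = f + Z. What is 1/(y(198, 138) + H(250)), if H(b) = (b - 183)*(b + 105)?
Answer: 1/24121 ≈ 4.1458e-5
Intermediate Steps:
V(f, Z) = Z + f
y(c, n) = c + n (y(c, n) = n + c = c + n)
H(b) = (-183 + b)*(105 + b)
1/(y(198, 138) + H(250)) = 1/((198 + 138) + (-19215 + 250² - 78*250)) = 1/(336 + (-19215 + 62500 - 19500)) = 1/(336 + 23785) = 1/24121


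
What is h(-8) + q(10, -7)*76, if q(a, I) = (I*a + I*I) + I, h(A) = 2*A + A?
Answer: -2152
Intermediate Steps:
h(A) = 3*A
q(a, I) = I + I² + I*a (q(a, I) = (I*a + I²) + I = (I² + I*a) + I = I + I² + I*a)
h(-8) + q(10, -7)*76 = 3*(-8) - 7*(1 - 7 + 10)*76 = -24 - 7*4*76 = -24 - 28*76 = -24 - 2128 = -2152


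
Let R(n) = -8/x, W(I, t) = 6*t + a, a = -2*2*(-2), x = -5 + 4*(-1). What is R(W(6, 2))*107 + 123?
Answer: 1963/9 ≈ 218.11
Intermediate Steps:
x = -9 (x = -5 - 4 = -9)
a = 8 (a = -4*(-2) = 8)
W(I, t) = 8 + 6*t (W(I, t) = 6*t + 8 = 8 + 6*t)
R(n) = 8/9 (R(n) = -8/(-9) = -8*(-⅑) = 8/9)
R(W(6, 2))*107 + 123 = (8/9)*107 + 123 = 856/9 + 123 = 1963/9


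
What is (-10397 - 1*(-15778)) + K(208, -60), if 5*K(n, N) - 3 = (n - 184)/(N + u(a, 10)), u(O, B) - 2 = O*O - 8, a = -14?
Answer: 1749032/325 ≈ 5381.6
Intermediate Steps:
u(O, B) = -6 + O**2 (u(O, B) = 2 + (O*O - 8) = 2 + (O**2 - 8) = 2 + (-8 + O**2) = -6 + O**2)
K(n, N) = 3/5 + (-184 + n)/(5*(190 + N)) (K(n, N) = 3/5 + ((n - 184)/(N + (-6 + (-14)**2)))/5 = 3/5 + ((-184 + n)/(N + (-6 + 196)))/5 = 3/5 + ((-184 + n)/(N + 190))/5 = 3/5 + ((-184 + n)/(190 + N))/5 = 3/5 + (-184 + n)/(5*(190 + N)))
(-10397 - 1*(-15778)) + K(208, -60) = (-10397 - 1*(-15778)) + (386 + 208 + 3*(-60))/(5*(190 - 60)) = (-10397 + 15778) + (1/5)*(386 + 208 - 180)/130 = 5381 + (1/5)*(1/130)*414 = 5381 + 207/325 = 1749032/325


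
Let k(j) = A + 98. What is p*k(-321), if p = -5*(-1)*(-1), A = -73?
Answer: -125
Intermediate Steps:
k(j) = 25 (k(j) = -73 + 98 = 25)
p = -5 (p = 5*(-1) = -5)
p*k(-321) = -5*25 = -125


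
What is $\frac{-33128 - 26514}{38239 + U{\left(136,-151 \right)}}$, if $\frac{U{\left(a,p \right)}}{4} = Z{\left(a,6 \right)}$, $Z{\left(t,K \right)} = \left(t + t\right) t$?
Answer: $- \frac{59642}{186207} \approx -0.3203$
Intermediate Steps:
$Z{\left(t,K \right)} = 2 t^{2}$ ($Z{\left(t,K \right)} = 2 t t = 2 t^{2}$)
$U{\left(a,p \right)} = 8 a^{2}$ ($U{\left(a,p \right)} = 4 \cdot 2 a^{2} = 8 a^{2}$)
$\frac{-33128 - 26514}{38239 + U{\left(136,-151 \right)}} = \frac{-33128 - 26514}{38239 + 8 \cdot 136^{2}} = - \frac{59642}{38239 + 8 \cdot 18496} = - \frac{59642}{38239 + 147968} = - \frac{59642}{186207}$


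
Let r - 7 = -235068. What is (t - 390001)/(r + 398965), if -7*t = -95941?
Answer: -1317033/573664 ≈ -2.2958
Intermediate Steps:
r = -235061 (r = 7 - 235068 = -235061)
t = 95941/7 (t = -⅐*(-95941) = 95941/7 ≈ 13706.)
(t - 390001)/(r + 398965) = (95941/7 - 390001)/(-235061 + 398965) = -2634066/7/163904 = -2634066/7*1/163904 = -1317033/573664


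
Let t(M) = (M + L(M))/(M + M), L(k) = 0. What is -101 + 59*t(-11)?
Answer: -143/2 ≈ -71.500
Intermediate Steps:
t(M) = 1/2 (t(M) = (M + 0)/(M + M) = M/((2*M)) = M*(1/(2*M)) = 1/2)
-101 + 59*t(-11) = -101 + 59*(1/2) = -101 + 59/2 = -143/2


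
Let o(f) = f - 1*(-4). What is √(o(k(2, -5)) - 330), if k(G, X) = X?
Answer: I*√331 ≈ 18.193*I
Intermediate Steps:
o(f) = 4 + f (o(f) = f + 4 = 4 + f)
√(o(k(2, -5)) - 330) = √((4 - 5) - 330) = √(-1 - 330) = √(-331) = I*√331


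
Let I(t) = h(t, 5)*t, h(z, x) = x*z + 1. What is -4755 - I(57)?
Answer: -21057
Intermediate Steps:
h(z, x) = 1 + x*z
I(t) = t*(1 + 5*t) (I(t) = (1 + 5*t)*t = t*(1 + 5*t))
-4755 - I(57) = -4755 - 57*(1 + 5*57) = -4755 - 57*(1 + 285) = -4755 - 57*286 = -4755 - 1*16302 = -4755 - 16302 = -21057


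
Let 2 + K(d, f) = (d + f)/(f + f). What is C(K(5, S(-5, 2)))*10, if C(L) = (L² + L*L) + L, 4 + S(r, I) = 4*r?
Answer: 20405/576 ≈ 35.425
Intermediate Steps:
S(r, I) = -4 + 4*r
K(d, f) = -2 + (d + f)/(2*f) (K(d, f) = -2 + (d + f)/(f + f) = -2 + (d + f)/((2*f)) = -2 + (d + f)*(1/(2*f)) = -2 + (d + f)/(2*f))
C(L) = L + 2*L² (C(L) = (L² + L²) + L = 2*L² + L = L + 2*L²)
C(K(5, S(-5, 2)))*10 = (((5 - 3*(-4 + 4*(-5)))/(2*(-4 + 4*(-5))))*(1 + 2*((5 - 3*(-4 + 4*(-5)))/(2*(-4 + 4*(-5))))))*10 = (((5 - 3*(-4 - 20))/(2*(-4 - 20)))*(1 + 2*((5 - 3*(-4 - 20))/(2*(-4 - 20)))))*10 = (((½)*(5 - 3*(-24))/(-24))*(1 + 2*((½)*(5 - 3*(-24))/(-24))))*10 = (((½)*(-1/24)*(5 + 72))*(1 + 2*((½)*(-1/24)*(5 + 72))))*10 = (((½)*(-1/24)*77)*(1 + 2*((½)*(-1/24)*77)))*10 = -77*(1 + 2*(-77/48))/48*10 = -77*(1 - 77/24)/48*10 = -77/48*(-53/24)*10 = (4081/1152)*10 = 20405/576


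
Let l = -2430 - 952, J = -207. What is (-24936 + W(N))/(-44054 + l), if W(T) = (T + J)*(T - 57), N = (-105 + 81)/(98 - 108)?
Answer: 114707/395300 ≈ 0.29018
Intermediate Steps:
N = 12/5 (N = -24/(-10) = -24*(-⅒) = 12/5 ≈ 2.4000)
W(T) = (-207 + T)*(-57 + T) (W(T) = (T - 207)*(T - 57) = (-207 + T)*(-57 + T))
l = -3382
(-24936 + W(N))/(-44054 + l) = (-24936 + (11799 + (12/5)² - 264*12/5))/(-44054 - 3382) = (-24936 + (11799 + 144/25 - 3168/5))/(-47436) = (-24936 + 279279/25)*(-1/47436) = -344121/25*(-1/47436) = 114707/395300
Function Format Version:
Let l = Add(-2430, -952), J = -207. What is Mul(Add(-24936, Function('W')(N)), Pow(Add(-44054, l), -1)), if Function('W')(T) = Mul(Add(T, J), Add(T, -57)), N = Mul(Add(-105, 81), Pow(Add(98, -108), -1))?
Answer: Rational(114707, 395300) ≈ 0.29018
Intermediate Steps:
N = Rational(12, 5) (N = Mul(-24, Pow(-10, -1)) = Mul(-24, Rational(-1, 10)) = Rational(12, 5) ≈ 2.4000)
Function('W')(T) = Mul(Add(-207, T), Add(-57, T)) (Function('W')(T) = Mul(Add(T, -207), Add(T, -57)) = Mul(Add(-207, T), Add(-57, T)))
l = -3382
Mul(Add(-24936, Function('W')(N)), Pow(Add(-44054, l), -1)) = Mul(Add(-24936, Add(11799, Pow(Rational(12, 5), 2), Mul(-264, Rational(12, 5)))), Pow(Add(-44054, -3382), -1)) = Mul(Add(-24936, Add(11799, Rational(144, 25), Rational(-3168, 5))), Pow(-47436, -1)) = Mul(Add(-24936, Rational(279279, 25)), Rational(-1, 47436)) = Mul(Rational(-344121, 25), Rational(-1, 47436)) = Rational(114707, 395300)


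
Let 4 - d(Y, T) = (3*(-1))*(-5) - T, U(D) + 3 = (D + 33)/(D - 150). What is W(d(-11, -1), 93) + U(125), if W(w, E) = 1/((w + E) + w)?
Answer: -16052/1725 ≈ -9.3055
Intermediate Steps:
U(D) = -3 + (33 + D)/(-150 + D) (U(D) = -3 + (D + 33)/(D - 150) = -3 + (33 + D)/(-150 + D))
d(Y, T) = -11 + T (d(Y, T) = 4 - ((3*(-1))*(-5) - T) = 4 - (-3*(-5) - T) = 4 - (15 - T) = 4 + (-15 + T) = -11 + T)
W(w, E) = 1/(E + 2*w) (W(w, E) = 1/((E + w) + w) = 1/(E + 2*w))
W(d(-11, -1), 93) + U(125) = 1/(93 + 2*(-11 - 1)) + (483 - 2*125)/(-150 + 125) = 1/(93 + 2*(-12)) + (483 - 250)/(-25) = 1/(93 - 24) - 1/25*233 = 1/69 - 233/25 = -16052/1725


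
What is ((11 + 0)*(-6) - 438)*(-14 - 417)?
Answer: 217224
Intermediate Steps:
((11 + 0)*(-6) - 438)*(-14 - 417) = (11*(-6) - 438)*(-431) = (-66 - 438)*(-431) = -504*(-431) = 217224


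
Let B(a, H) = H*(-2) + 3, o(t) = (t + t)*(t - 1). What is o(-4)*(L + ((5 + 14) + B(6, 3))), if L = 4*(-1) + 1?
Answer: 520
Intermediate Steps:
o(t) = 2*t*(-1 + t) (o(t) = (2*t)*(-1 + t) = 2*t*(-1 + t))
B(a, H) = 3 - 2*H (B(a, H) = -2*H + 3 = 3 - 2*H)
L = -3 (L = -4 + 1 = -3)
o(-4)*(L + ((5 + 14) + B(6, 3))) = (2*(-4)*(-1 - 4))*(-3 + ((5 + 14) + (3 - 2*3))) = (2*(-4)*(-5))*(-3 + (19 + (3 - 6))) = 40*(-3 + (19 - 3)) = 40*(-3 + 16) = 40*13 = 520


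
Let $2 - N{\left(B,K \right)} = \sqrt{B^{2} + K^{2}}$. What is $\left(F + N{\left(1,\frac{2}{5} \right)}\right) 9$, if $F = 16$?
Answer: $162 - \frac{9 \sqrt{29}}{5} \approx 152.31$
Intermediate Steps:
$N{\left(B,K \right)} = 2 - \sqrt{B^{2} + K^{2}}$
$\left(F + N{\left(1,\frac{2}{5} \right)}\right) 9 = \left(16 + \left(2 - \sqrt{1^{2} + \left(\frac{2}{5}\right)^{2}}\right)\right) 9 = \left(16 + \left(2 - \sqrt{1 + \left(2 \cdot \frac{1}{5}\right)^{2}}\right)\right) 9 = \left(16 + \left(2 - \sqrt{1 + \left(\frac{2}{5}\right)^{2}}\right)\right) 9 = \left(16 + \left(2 - \sqrt{1 + \frac{4}{25}}\right)\right) 9 = \left(16 + \left(2 - \sqrt{\frac{29}{25}}\right)\right) 9 = \left(16 + \left(2 - \frac{\sqrt{29}}{5}\right)\right) 9 = \left(18 - \frac{\sqrt{29}}{5}\right) 9 = 162 - \frac{9 \sqrt{29}}{5}$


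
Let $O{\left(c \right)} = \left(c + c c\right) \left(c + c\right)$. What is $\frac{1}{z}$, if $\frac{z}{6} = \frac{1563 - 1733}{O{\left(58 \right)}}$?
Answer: $- \frac{99238}{255} \approx -389.17$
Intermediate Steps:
$O{\left(c \right)} = 2 c \left(c + c^{2}\right)$ ($O{\left(c \right)} = \left(c + c^{2}\right) 2 c = 2 c \left(c + c^{2}\right)$)
$z = - \frac{255}{99238}$ ($z = 6 \frac{1563 - 1733}{2 \cdot 58^{2} \left(1 + 58\right)} = 6 \frac{1563 - 1733}{2 \cdot 3364 \cdot 59} = 6 \left(- \frac{170}{396952}\right) = 6 \left(\left(-170\right) \frac{1}{396952}\right) = 6 \left(- \frac{85}{198476}\right) = - \frac{255}{99238} \approx -0.0025696$)
$\frac{1}{z} = \frac{1}{- \frac{255}{99238}} = - \frac{99238}{255}$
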